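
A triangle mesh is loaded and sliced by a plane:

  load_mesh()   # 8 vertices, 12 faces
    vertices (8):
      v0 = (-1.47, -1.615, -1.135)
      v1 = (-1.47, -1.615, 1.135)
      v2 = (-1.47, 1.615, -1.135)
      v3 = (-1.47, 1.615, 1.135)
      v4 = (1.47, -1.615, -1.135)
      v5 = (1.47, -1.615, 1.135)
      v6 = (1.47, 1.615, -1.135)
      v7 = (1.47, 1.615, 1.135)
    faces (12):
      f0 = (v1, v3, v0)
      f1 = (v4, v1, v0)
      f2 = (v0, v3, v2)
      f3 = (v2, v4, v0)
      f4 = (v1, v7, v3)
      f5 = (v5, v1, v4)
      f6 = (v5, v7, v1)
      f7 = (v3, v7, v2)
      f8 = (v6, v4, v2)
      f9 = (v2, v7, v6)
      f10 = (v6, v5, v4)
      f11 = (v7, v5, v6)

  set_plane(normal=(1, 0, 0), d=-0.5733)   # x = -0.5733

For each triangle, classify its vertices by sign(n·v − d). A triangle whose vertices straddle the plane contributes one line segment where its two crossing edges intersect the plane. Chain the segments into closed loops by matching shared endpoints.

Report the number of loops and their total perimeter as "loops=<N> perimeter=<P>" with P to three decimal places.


Straddling triangles (8 of 12):
  (v4,v1,v0) [+--] → (-0.5733, -1.615, 0.44265)–(-0.5733, -1.615, -1.135)  len=1.5776
  (v2,v4,v0) [-+-] → (-0.5733, 0.62985, -1.135)–(-0.5733, -1.615, -1.135)  len=2.2449
  (v1,v7,v3) [-+-] → (-0.5733, -0.62985, 1.135)–(-0.5733, 1.615, 1.135)  len=2.2449
  (v5,v1,v4) [+-+] → (-0.5733, -1.615, 1.135)–(-0.5733, -1.615, 0.44265)  len=0.6924
  (v5,v7,v1) [++-] → (-0.5733, -0.62985, 1.135)–(-0.5733, -1.615, 1.135)  len=0.9851
  (v3,v7,v2) [-+-] → (-0.5733, 1.615, 1.135)–(-0.5733, 1.615, -0.44265)  len=1.5776
  (v6,v4,v2) [++-] → (-0.5733, 0.62985, -1.135)–(-0.5733, 1.615, -1.135)  len=0.9851
  (v2,v7,v6) [-++] → (-0.5733, 1.615, -0.44265)–(-0.5733, 1.615, -1.135)  len=0.6924

Chained into 1 loop(s):
  loop 1: 8 segments, perimeter = 11.0000
Total perimeter = 11.000

loops=1 perimeter=11.000


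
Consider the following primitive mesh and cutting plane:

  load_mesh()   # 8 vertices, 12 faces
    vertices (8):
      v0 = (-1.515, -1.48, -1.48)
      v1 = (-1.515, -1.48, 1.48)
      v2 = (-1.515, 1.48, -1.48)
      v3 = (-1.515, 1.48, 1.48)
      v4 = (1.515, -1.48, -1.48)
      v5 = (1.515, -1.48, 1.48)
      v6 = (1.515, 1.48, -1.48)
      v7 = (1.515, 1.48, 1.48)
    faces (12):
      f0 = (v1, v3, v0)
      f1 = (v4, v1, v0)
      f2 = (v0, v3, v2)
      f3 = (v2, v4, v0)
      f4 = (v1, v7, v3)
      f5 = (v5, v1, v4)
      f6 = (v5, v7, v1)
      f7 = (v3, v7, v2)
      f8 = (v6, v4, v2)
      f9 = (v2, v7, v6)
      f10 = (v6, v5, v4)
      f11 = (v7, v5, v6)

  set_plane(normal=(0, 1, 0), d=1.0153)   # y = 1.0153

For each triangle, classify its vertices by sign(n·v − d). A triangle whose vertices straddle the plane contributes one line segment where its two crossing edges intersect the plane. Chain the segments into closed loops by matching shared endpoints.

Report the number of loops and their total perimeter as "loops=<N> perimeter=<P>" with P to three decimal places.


loops=1 perimeter=11.980

Straddling triangles (8 of 12):
  (v1,v3,v0) [-+-] → (-1.515, 1.0153, 1.48)–(-1.515, 1.0153, 1.0153)  len=0.4647
  (v0,v3,v2) [-++] → (-1.515, 1.0153, 1.0153)–(-1.515, 1.0153, -1.48)  len=2.4953
  (v2,v4,v0) [+--] → (-1.03931, 1.0153, -1.48)–(-1.515, 1.0153, -1.48)  len=0.4757
  (v1,v7,v3) [-++] → (1.03931, 1.0153, 1.48)–(-1.515, 1.0153, 1.48)  len=2.5543
  (v5,v7,v1) [-+-] → (1.515, 1.0153, 1.48)–(1.03931, 1.0153, 1.48)  len=0.4757
  (v6,v4,v2) [+-+] → (1.515, 1.0153, -1.48)–(-1.03931, 1.0153, -1.48)  len=2.5543
  (v6,v5,v4) [+--] → (1.515, 1.0153, -1.0153)–(1.515, 1.0153, -1.48)  len=0.4647
  (v7,v5,v6) [+-+] → (1.515, 1.0153, 1.48)–(1.515, 1.0153, -1.0153)  len=2.4953

Chained into 1 loop(s):
  loop 1: 8 segments, perimeter = 11.9800
Total perimeter = 11.980


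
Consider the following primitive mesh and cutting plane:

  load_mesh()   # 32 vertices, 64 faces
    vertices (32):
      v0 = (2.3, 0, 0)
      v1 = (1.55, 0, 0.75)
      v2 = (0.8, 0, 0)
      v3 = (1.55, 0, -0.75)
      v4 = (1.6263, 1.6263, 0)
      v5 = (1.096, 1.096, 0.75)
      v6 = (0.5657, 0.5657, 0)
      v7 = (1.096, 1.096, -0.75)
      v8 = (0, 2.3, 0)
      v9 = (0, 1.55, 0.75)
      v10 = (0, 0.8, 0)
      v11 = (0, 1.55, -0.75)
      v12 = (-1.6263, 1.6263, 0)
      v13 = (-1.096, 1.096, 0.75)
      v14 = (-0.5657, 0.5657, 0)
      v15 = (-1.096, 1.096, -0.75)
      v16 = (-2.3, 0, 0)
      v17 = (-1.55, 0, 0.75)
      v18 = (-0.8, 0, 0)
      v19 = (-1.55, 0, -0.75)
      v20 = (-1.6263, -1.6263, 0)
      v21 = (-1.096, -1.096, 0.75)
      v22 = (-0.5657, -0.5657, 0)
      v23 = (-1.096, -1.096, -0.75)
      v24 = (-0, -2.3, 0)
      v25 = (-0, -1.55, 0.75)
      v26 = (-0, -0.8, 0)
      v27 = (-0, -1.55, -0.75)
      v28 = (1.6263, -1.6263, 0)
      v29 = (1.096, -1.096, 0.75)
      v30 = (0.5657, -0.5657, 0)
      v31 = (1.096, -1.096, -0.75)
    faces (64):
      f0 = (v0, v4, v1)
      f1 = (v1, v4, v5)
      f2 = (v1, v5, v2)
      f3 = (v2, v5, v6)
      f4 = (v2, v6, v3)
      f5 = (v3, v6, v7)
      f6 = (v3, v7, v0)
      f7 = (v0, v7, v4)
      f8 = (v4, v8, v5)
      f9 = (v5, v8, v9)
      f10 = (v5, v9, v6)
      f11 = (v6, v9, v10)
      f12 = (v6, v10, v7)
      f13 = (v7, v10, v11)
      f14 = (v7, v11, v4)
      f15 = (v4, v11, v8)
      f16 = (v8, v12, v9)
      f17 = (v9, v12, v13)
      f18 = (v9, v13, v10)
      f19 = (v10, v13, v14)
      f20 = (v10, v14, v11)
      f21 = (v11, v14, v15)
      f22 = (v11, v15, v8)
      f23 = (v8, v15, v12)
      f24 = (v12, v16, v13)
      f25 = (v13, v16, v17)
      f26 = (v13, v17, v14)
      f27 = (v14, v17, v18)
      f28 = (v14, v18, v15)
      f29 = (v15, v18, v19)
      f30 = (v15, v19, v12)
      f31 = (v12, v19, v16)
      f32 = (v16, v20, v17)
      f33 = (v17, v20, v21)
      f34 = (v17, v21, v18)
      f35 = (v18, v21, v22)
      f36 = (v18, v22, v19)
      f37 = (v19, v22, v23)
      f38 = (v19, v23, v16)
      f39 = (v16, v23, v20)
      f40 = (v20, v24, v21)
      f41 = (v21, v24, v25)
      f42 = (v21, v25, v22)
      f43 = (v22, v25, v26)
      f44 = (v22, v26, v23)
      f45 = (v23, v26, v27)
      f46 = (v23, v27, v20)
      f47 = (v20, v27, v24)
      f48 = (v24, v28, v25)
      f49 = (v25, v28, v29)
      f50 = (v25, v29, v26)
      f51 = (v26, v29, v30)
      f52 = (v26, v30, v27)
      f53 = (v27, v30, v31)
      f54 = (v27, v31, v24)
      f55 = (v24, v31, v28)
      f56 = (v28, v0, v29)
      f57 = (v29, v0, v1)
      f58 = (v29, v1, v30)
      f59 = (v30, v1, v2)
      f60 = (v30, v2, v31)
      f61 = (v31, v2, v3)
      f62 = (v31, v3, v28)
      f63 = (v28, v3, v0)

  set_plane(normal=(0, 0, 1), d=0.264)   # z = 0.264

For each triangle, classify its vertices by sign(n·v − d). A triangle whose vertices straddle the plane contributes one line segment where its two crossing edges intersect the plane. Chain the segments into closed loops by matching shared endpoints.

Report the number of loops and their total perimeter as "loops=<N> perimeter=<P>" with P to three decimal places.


loops=2 perimeter=18.981

Straddling triangles (32 of 64):
  (v0,v4,v1) [--+] → (1.59944, 1.05384, 0.264)–(2.036, 0, 0.264)  len=1.1407
  (v1,v4,v5) [+-+] → (1.59944, 1.05384, 0.264)–(1.43963, 1.43963, 0.264)  len=0.4176
  (v1,v5,v2) [++-] → (0.904192, 0.385792, 0.264)–(1.064, 0, 0.264)  len=0.4176
  (v2,v5,v6) [-+-] → (0.904192, 0.385792, 0.264)–(0.752366, 0.752366, 0.264)  len=0.3968
  (v4,v8,v5) [--+] → (0.385792, 1.87619, 0.264)–(1.43963, 1.43963, 0.264)  len=1.1407
  (v5,v8,v9) [+-+] → (0.385792, 1.87619, 0.264)–(0, 2.036, 0.264)  len=0.4176
  (v5,v9,v6) [++-] → (0.366574, 0.912174, 0.264)–(0.752366, 0.752366, 0.264)  len=0.4176
  (v6,v9,v10) [-+-] → (0.366574, 0.912174, 0.264)–(0, 1.064, 0.264)  len=0.3968
  (v8,v12,v9) [--+] → (-1.05384, 1.59944, 0.264)–(0, 2.036, 0.264)  len=1.1407
  (v9,v12,v13) [+-+] → (-1.05384, 1.59944, 0.264)–(-1.43963, 1.43963, 0.264)  len=0.4176
  (v9,v13,v10) [++-] → (-0.385792, 0.904192, 0.264)–(0, 1.064, 0.264)  len=0.4176
  (v10,v13,v14) [-+-] → (-0.385792, 0.904192, 0.264)–(-0.752366, 0.752366, 0.264)  len=0.3968
  (v12,v16,v13) [--+] → (-1.87619, 0.385792, 0.264)–(-1.43963, 1.43963, 0.264)  len=1.1407
  (v13,v16,v17) [+-+] → (-1.87619, 0.385792, 0.264)–(-2.036, 0, 0.264)  len=0.4176
  (v13,v17,v14) [++-] → (-0.912174, 0.366574, 0.264)–(-0.752366, 0.752366, 0.264)  len=0.4176
  (v14,v17,v18) [-+-] → (-0.912174, 0.366574, 0.264)–(-1.064, 0, 0.264)  len=0.3968
  (v16,v20,v17) [--+] → (-1.59944, -1.05384, 0.264)–(-2.036, 0, 0.264)  len=1.1407
  (v17,v20,v21) [+-+] → (-1.59944, -1.05384, 0.264)–(-1.43963, -1.43963, 0.264)  len=0.4176
  (v17,v21,v18) [++-] → (-0.904192, -0.385792, 0.264)–(-1.064, 0, 0.264)  len=0.4176
  (v18,v21,v22) [-+-] → (-0.904192, -0.385792, 0.264)–(-0.752366, -0.752366, 0.264)  len=0.3968
  (v20,v24,v21) [--+] → (-0.385792, -1.87619, 0.264)–(-1.43963, -1.43963, 0.264)  len=1.1407
  (v21,v24,v25) [+-+] → (-0.385792, -1.87619, 0.264)–(0, -2.036, 0.264)  len=0.4176
  (v21,v25,v22) [++-] → (-0.366574, -0.912174, 0.264)–(-0.752366, -0.752366, 0.264)  len=0.4176
  (v22,v25,v26) [-+-] → (-0.366574, -0.912174, 0.264)–(0, -1.064, 0.264)  len=0.3968
  (v24,v28,v25) [--+] → (1.05384, -1.59944, 0.264)–(0, -2.036, 0.264)  len=1.1407
  (v25,v28,v29) [+-+] → (1.05384, -1.59944, 0.264)–(1.43963, -1.43963, 0.264)  len=0.4176
  (v25,v29,v26) [++-] → (0.385792, -0.904192, 0.264)–(0, -1.064, 0.264)  len=0.4176
  (v26,v29,v30) [-+-] → (0.385792, -0.904192, 0.264)–(0.752366, -0.752366, 0.264)  len=0.3968
  (v28,v0,v29) [--+] → (1.87619, -0.385792, 0.264)–(1.43963, -1.43963, 0.264)  len=1.1407
  (v29,v0,v1) [+-+] → (1.87619, -0.385792, 0.264)–(2.036, 0, 0.264)  len=0.4176
  (v29,v1,v30) [++-] → (0.912174, -0.366574, 0.264)–(0.752366, -0.752366, 0.264)  len=0.4176
  (v30,v1,v2) [-+-] → (0.912174, -0.366574, 0.264)–(1.064, 0, 0.264)  len=0.3968

Chained into 2 loop(s):
  loop 1: 16 segments, perimeter = 12.4661
  loop 2: 16 segments, perimeter = 6.5148
Total perimeter = 18.981


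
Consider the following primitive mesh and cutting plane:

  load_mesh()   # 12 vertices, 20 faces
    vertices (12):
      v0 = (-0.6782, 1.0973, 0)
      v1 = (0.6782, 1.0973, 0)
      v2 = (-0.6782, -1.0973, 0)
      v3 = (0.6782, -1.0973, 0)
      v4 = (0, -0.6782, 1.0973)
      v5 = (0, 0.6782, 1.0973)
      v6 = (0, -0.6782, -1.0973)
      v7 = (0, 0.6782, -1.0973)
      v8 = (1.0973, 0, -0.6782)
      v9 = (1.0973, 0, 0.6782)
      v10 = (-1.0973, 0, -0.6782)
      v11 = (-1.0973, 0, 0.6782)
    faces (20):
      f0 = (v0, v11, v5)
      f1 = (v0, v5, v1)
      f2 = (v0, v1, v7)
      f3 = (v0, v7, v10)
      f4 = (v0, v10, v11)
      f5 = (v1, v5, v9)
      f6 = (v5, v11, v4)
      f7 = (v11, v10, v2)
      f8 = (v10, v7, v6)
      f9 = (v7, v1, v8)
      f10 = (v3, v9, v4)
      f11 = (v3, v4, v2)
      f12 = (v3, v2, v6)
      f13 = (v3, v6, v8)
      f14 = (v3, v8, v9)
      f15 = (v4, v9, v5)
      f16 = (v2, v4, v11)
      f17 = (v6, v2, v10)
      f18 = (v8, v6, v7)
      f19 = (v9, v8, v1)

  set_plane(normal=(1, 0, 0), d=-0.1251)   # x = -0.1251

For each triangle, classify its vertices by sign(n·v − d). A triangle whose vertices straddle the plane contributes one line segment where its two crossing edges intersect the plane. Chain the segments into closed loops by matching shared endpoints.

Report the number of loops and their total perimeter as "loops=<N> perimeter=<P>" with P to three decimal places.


loops=1 perimeter=7.110

Straddling triangles (10 of 20):
  (v0,v11,v5) [--+] → (-0.1251, 0.60088, 1.04952)–(-0.1251, 0.755507, 0.894893)  len=0.2187
  (v0,v5,v1) [-++] → (-0.1251, 0.755507, 0.894893)–(-0.1251, 1.0973, 0)  len=0.9579
  (v0,v1,v7) [-++] → (-0.1251, 1.0973, 0)–(-0.1251, 0.755507, -0.894893)  len=0.9579
  (v0,v7,v10) [-+-] → (-0.1251, 0.755507, -0.894893)–(-0.1251, 0.60088, -1.04952)  len=0.2187
  (v5,v11,v4) [+-+] → (-0.1251, 0.60088, 1.04952)–(-0.1251, -0.60088, 1.04952)  len=1.2018
  (v10,v7,v6) [-++] → (-0.1251, 0.60088, -1.04952)–(-0.1251, -0.60088, -1.04952)  len=1.2018
  (v3,v4,v2) [++-] → (-0.1251, -0.755507, 0.894893)–(-0.1251, -1.0973, 0)  len=0.9579
  (v3,v2,v6) [+-+] → (-0.1251, -1.0973, 0)–(-0.1251, -0.755507, -0.894893)  len=0.9579
  (v2,v4,v11) [-+-] → (-0.1251, -0.755507, 0.894893)–(-0.1251, -0.60088, 1.04952)  len=0.2187
  (v6,v2,v10) [+--] → (-0.1251, -0.755507, -0.894893)–(-0.1251, -0.60088, -1.04952)  len=0.2187

Chained into 1 loop(s):
  loop 1: 10 segments, perimeter = 7.1100
Total perimeter = 7.110


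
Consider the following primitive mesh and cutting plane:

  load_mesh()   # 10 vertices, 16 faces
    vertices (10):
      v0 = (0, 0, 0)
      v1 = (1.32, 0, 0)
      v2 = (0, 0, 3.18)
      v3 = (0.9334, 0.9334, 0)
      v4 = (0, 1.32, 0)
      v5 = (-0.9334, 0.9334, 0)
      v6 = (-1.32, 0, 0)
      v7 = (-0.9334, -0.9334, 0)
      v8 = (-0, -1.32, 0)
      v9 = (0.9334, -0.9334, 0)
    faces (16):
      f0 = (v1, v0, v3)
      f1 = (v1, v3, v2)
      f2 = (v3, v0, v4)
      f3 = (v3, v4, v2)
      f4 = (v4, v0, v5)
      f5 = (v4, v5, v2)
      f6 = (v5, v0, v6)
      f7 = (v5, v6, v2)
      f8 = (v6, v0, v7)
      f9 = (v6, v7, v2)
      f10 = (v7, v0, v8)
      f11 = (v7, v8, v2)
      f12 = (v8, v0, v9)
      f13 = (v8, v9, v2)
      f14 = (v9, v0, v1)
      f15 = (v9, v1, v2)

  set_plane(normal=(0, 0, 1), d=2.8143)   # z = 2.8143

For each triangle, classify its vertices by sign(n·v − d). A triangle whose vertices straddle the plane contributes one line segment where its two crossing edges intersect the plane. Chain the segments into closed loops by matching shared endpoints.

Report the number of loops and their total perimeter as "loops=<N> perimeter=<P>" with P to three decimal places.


Straddling triangles (8 of 16):
  (v1,v3,v2) [--+] → (0.107341, 0.107341, 2.8143)–(0.1518, 0, 2.8143)  len=0.1162
  (v3,v4,v2) [--+] → (0, 0.1518, 2.8143)–(0.107341, 0.107341, 2.8143)  len=0.1162
  (v4,v5,v2) [--+] → (-0.107341, 0.107341, 2.8143)–(0, 0.1518, 2.8143)  len=0.1162
  (v5,v6,v2) [--+] → (-0.1518, 0, 2.8143)–(-0.107341, 0.107341, 2.8143)  len=0.1162
  (v6,v7,v2) [--+] → (-0.107341, -0.107341, 2.8143)–(-0.1518, 0, 2.8143)  len=0.1162
  (v7,v8,v2) [--+] → (0, -0.1518, 2.8143)–(-0.107341, -0.107341, 2.8143)  len=0.1162
  (v8,v9,v2) [--+] → (0.107341, -0.107341, 2.8143)–(0, -0.1518, 2.8143)  len=0.1162
  (v9,v1,v2) [--+] → (0.1518, 0, 2.8143)–(0.107341, -0.107341, 2.8143)  len=0.1162

Chained into 1 loop(s):
  loop 1: 8 segments, perimeter = 0.9295
Total perimeter = 0.929

loops=1 perimeter=0.929


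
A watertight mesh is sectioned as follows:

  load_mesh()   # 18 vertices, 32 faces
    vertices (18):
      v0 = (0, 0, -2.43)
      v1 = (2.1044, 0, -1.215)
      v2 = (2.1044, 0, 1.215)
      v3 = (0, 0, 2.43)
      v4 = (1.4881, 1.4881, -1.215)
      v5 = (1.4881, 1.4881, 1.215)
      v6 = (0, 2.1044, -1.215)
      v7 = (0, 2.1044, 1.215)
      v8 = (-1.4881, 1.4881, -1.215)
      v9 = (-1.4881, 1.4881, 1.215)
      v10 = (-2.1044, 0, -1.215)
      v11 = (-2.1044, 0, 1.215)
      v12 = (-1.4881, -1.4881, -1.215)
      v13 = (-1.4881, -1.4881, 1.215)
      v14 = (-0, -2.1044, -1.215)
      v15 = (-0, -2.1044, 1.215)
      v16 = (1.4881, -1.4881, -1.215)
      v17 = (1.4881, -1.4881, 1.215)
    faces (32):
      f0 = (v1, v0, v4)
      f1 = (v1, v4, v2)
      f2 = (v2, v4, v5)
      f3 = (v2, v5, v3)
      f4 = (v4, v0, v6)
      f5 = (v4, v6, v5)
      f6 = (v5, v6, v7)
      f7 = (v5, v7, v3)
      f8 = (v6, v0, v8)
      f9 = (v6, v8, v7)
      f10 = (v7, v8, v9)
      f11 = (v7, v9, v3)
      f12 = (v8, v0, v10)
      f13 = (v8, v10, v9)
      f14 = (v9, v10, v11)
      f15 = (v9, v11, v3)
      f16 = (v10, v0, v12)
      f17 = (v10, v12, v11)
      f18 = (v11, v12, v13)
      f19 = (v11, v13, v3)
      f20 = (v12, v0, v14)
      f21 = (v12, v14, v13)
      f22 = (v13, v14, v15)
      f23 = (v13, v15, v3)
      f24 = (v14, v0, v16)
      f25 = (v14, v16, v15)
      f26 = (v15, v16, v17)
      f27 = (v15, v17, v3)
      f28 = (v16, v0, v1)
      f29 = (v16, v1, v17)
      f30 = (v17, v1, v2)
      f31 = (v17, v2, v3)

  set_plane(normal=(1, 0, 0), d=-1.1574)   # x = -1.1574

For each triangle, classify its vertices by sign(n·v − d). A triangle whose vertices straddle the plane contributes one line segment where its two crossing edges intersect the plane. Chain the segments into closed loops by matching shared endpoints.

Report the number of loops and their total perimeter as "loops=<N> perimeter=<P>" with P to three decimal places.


Straddling triangles (12 of 32):
  (v6,v0,v8) [++-] → (-1.1574, 1.1574, -1.48501)–(-1.1574, 1.62506, -1.215)  len=0.5400
  (v6,v8,v7) [+-+] → (-1.1574, 1.62506, -1.215)–(-1.1574, 1.62506, -0.674982)  len=0.5400
  (v7,v8,v9) [+--] → (-1.1574, 1.62506, -0.674982)–(-1.1574, 1.62506, 1.215)  len=1.8900
  (v7,v9,v3) [+-+] → (-1.1574, 1.62506, 1.215)–(-1.1574, 1.1574, 1.48501)  len=0.5400
  (v8,v0,v10) [-+-] → (-1.1574, 1.1574, -1.48501)–(-1.1574, 0, -1.76176)  len=1.1900
  (v9,v11,v3) [--+] → (-1.1574, 0, 1.76176)–(-1.1574, 1.1574, 1.48501)  len=1.1900
  (v10,v0,v12) [-+-] → (-1.1574, 0, -1.76176)–(-1.1574, -1.1574, -1.48501)  len=1.1900
  (v11,v13,v3) [--+] → (-1.1574, -1.1574, 1.48501)–(-1.1574, 0, 1.76176)  len=1.1900
  (v12,v0,v14) [-++] → (-1.1574, -1.1574, -1.48501)–(-1.1574, -1.62506, -1.215)  len=0.5400
  (v12,v14,v13) [-+-] → (-1.1574, -1.62506, -1.215)–(-1.1574, -1.62506, 0.674982)  len=1.8900
  (v13,v14,v15) [-++] → (-1.1574, -1.62506, 0.674982)–(-1.1574, -1.62506, 1.215)  len=0.5400
  (v13,v15,v3) [-++] → (-1.1574, -1.62506, 1.215)–(-1.1574, -1.1574, 1.48501)  len=0.5400

Chained into 1 loop(s):
  loop 1: 12 segments, perimeter = 11.7802
Total perimeter = 11.780

loops=1 perimeter=11.780


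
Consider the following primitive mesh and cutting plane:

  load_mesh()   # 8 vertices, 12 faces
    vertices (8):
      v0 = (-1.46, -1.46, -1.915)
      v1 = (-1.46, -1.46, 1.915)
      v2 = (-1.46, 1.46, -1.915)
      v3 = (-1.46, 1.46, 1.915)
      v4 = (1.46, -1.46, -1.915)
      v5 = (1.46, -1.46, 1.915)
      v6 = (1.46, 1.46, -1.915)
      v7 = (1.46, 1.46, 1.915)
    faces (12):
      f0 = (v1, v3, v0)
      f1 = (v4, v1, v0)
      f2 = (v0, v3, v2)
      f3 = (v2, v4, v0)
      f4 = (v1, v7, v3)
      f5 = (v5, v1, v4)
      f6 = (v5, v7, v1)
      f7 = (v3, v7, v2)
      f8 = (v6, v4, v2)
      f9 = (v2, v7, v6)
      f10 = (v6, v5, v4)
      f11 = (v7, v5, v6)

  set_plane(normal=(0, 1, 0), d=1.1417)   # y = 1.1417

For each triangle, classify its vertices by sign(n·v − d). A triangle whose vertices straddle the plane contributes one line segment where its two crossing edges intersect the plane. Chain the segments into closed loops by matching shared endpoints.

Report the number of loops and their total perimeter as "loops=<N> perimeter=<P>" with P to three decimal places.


Straddling triangles (8 of 12):
  (v1,v3,v0) [-+-] → (-1.46, 1.1417, 1.915)–(-1.46, 1.1417, 1.4975)  len=0.4175
  (v0,v3,v2) [-++] → (-1.46, 1.1417, 1.4975)–(-1.46, 1.1417, -1.915)  len=3.4125
  (v2,v4,v0) [+--] → (-1.1417, 1.1417, -1.915)–(-1.46, 1.1417, -1.915)  len=0.3183
  (v1,v7,v3) [-++] → (1.1417, 1.1417, 1.915)–(-1.46, 1.1417, 1.915)  len=2.6017
  (v5,v7,v1) [-+-] → (1.46, 1.1417, 1.915)–(1.1417, 1.1417, 1.915)  len=0.3183
  (v6,v4,v2) [+-+] → (1.46, 1.1417, -1.915)–(-1.1417, 1.1417, -1.915)  len=2.6017
  (v6,v5,v4) [+--] → (1.46, 1.1417, -1.4975)–(1.46, 1.1417, -1.915)  len=0.4175
  (v7,v5,v6) [+-+] → (1.46, 1.1417, 1.915)–(1.46, 1.1417, -1.4975)  len=3.4125

Chained into 1 loop(s):
  loop 1: 8 segments, perimeter = 13.5000
Total perimeter = 13.500

loops=1 perimeter=13.500


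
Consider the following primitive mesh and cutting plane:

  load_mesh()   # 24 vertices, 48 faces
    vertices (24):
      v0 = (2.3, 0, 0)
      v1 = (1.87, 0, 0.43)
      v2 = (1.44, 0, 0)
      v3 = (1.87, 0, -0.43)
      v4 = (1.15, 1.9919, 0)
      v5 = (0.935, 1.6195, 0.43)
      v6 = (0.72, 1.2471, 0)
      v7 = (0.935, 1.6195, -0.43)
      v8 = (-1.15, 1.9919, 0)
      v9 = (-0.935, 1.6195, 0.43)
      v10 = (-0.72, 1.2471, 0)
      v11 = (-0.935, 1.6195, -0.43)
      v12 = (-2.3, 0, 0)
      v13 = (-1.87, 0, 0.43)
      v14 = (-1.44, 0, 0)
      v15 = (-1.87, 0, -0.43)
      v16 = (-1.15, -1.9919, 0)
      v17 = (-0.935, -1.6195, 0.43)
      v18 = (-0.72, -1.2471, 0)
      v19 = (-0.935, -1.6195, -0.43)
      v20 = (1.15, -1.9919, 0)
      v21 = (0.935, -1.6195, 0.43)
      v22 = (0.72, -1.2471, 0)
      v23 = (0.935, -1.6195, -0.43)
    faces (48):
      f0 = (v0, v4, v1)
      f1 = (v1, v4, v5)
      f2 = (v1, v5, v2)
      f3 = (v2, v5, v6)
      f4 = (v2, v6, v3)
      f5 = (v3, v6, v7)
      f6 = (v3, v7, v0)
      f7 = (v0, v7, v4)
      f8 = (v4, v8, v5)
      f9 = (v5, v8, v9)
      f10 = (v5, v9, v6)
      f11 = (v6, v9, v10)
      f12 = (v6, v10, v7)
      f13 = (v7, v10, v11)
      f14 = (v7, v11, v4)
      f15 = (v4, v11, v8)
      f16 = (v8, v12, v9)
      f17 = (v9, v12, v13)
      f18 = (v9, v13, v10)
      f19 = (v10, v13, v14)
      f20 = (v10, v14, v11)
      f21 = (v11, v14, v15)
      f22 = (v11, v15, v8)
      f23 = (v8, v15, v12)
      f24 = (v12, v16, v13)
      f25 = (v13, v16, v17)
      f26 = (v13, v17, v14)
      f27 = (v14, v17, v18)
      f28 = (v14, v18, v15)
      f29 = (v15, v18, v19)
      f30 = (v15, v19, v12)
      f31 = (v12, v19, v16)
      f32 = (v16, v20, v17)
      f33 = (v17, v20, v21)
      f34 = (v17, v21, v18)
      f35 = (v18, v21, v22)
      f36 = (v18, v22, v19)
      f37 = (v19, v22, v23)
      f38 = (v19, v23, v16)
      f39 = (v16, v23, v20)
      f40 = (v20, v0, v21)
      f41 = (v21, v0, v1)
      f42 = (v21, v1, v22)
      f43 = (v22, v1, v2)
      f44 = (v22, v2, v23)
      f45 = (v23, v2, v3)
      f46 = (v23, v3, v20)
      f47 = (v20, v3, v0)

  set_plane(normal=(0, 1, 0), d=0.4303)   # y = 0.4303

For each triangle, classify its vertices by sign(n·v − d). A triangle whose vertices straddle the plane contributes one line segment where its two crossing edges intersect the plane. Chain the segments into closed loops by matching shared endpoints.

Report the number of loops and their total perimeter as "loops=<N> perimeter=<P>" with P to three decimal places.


loops=2 perimeter=4.865

Straddling triangles (16 of 48):
  (v0,v4,v1) [-+-] → (2.05157, 0.4303, 0)–(1.71446, 0.4303, 0.337109)  len=0.4767
  (v1,v4,v5) [-++] → (1.71446, 0.4303, 0.337109)–(1.62157, 0.4303, 0.43)  len=0.1314
  (v1,v5,v2) [-+-] → (1.62157, 0.4303, 0.43)–(1.30582, 0.4303, 0.114251)  len=0.4465
  (v2,v5,v6) [-++] → (1.30582, 0.4303, 0.114251)–(1.19157, 0.4303, 0)  len=0.1616
  (v2,v6,v3) [-+-] → (1.19157, 0.4303, 0)–(1.4732, 0.4303, -0.281633)  len=0.3983
  (v3,v6,v7) [-++] → (1.4732, 0.4303, -0.281633)–(1.62157, 0.4303, -0.43)  len=0.2098
  (v3,v7,v0) [-+-] → (1.62157, 0.4303, -0.43)–(1.93732, 0.4303, -0.114251)  len=0.4465
  (v0,v7,v4) [-++] → (1.93732, 0.4303, -0.114251)–(2.05157, 0.4303, 0)  len=0.1616
  (v8,v12,v9) [+-+] → (-2.05157, 0.4303, 0)–(-1.93732, 0.4303, 0.114251)  len=0.1616
  (v9,v12,v13) [+--] → (-1.93732, 0.4303, 0.114251)–(-1.62157, 0.4303, 0.43)  len=0.4465
  (v9,v13,v10) [+-+] → (-1.62157, 0.4303, 0.43)–(-1.4732, 0.4303, 0.281633)  len=0.2098
  (v10,v13,v14) [+--] → (-1.4732, 0.4303, 0.281633)–(-1.19157, 0.4303, 0)  len=0.3983
  (v10,v14,v11) [+-+] → (-1.19157, 0.4303, 0)–(-1.30582, 0.4303, -0.114251)  len=0.1616
  (v11,v14,v15) [+--] → (-1.30582, 0.4303, -0.114251)–(-1.62157, 0.4303, -0.43)  len=0.4465
  (v11,v15,v8) [+-+] → (-1.62157, 0.4303, -0.43)–(-1.71446, 0.4303, -0.337109)  len=0.1314
  (v8,v15,v12) [+--] → (-1.71446, 0.4303, -0.337109)–(-2.05157, 0.4303, 0)  len=0.4767

Chained into 2 loop(s):
  loop 1: 8 segments, perimeter = 2.4324
  loop 2: 8 segments, perimeter = 2.4324
Total perimeter = 4.865


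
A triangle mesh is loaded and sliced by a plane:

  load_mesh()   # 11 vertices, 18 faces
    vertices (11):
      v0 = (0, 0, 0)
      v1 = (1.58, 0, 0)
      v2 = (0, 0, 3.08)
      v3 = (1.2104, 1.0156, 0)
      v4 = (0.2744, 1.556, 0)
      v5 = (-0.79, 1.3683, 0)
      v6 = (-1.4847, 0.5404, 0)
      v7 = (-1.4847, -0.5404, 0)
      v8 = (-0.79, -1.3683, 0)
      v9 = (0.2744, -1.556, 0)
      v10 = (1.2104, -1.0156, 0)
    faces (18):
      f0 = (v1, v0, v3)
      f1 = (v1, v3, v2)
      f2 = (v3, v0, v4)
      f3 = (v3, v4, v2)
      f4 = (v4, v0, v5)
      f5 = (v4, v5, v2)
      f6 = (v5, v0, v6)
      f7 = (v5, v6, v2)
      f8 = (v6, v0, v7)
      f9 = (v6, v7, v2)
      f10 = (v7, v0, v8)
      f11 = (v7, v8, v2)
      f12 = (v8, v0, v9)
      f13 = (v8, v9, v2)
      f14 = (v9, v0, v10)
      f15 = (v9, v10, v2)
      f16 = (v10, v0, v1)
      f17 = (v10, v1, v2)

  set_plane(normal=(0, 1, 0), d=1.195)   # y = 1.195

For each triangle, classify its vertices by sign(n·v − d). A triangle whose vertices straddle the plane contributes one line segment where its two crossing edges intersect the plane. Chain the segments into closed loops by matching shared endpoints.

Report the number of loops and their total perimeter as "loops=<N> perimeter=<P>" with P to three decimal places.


loops=1 perimeter=4.246

Straddling triangles (6 of 18):
  (v3,v0,v4) [--+] → (0.210738, 1.195, 0)–(0.89967, 1.195, 0)  len=0.6889
  (v3,v4,v2) [-+-] → (0.89967, 1.195, 0)–(0.210738, 1.195, 0.714576)  len=0.9926
  (v4,v0,v5) [+-+] → (0.210738, 1.195, 0)–(-0.689944, 1.195, 0)  len=0.9007
  (v4,v5,v2) [++-] → (-0.689944, 1.195, 0.390093)–(0.210738, 1.195, 0.714576)  len=0.9573
  (v5,v0,v6) [+--] → (-0.689944, 1.195, 0)–(-0.935418, 1.195, 0)  len=0.2455
  (v5,v6,v2) [+--] → (-0.935418, 1.195, 0)–(-0.689944, 1.195, 0.390093)  len=0.4609

Chained into 1 loop(s):
  loop 1: 6 segments, perimeter = 4.2459
Total perimeter = 4.246


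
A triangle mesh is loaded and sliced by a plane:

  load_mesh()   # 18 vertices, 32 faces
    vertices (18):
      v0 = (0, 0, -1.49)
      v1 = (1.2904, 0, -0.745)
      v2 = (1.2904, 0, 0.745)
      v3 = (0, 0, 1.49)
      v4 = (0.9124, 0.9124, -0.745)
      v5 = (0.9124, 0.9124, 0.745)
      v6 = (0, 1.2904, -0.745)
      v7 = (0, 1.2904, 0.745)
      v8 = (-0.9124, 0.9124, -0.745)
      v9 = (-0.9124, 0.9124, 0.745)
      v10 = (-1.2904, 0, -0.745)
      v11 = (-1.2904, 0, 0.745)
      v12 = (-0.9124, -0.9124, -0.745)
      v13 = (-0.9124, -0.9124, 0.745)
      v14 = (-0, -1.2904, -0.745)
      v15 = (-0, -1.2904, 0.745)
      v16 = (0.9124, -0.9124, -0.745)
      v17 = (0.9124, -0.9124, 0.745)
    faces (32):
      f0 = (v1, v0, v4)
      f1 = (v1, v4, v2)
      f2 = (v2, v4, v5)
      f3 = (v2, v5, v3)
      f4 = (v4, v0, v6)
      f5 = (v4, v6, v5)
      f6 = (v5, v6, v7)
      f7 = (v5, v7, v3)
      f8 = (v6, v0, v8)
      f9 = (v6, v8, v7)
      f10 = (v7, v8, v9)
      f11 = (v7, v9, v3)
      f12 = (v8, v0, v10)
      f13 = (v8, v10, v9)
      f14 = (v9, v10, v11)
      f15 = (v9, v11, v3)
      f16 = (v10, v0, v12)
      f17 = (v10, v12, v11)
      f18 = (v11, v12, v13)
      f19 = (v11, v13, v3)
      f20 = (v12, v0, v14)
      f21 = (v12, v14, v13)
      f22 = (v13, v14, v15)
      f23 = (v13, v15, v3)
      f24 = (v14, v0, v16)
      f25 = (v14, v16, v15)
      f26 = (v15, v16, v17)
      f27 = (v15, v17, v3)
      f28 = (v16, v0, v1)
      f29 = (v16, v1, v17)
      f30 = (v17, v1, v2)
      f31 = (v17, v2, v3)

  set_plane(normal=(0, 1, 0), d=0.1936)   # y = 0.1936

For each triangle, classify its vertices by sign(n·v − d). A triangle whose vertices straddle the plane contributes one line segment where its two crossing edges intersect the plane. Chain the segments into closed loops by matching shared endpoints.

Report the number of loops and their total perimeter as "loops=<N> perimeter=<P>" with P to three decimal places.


Straddling triangles (12 of 32):
  (v1,v0,v4) [--+] → (0.1936, 0.1936, -1.33192)–(1.21019, 0.1936, -0.745)  len=1.1739
  (v1,v4,v2) [-+-] → (1.21019, 0.1936, -0.745)–(1.21019, 0.1936, 0.42884)  len=1.1738
  (v2,v4,v5) [-++] → (1.21019, 0.1936, 0.42884)–(1.21019, 0.1936, 0.745)  len=0.3162
  (v2,v5,v3) [-+-] → (1.21019, 0.1936, 0.745)–(0.1936, 0.1936, 1.33192)  len=1.1739
  (v4,v0,v6) [+-+] → (0.1936, 0.1936, -1.33192)–(0, 0.1936, -1.37823)  len=0.1991
  (v5,v7,v3) [++-] → (0, 0.1936, 1.37823)–(0.1936, 0.1936, 1.33192)  len=0.1991
  (v6,v0,v8) [+-+] → (0, 0.1936, -1.37823)–(-0.1936, 0.1936, -1.33192)  len=0.1991
  (v7,v9,v3) [++-] → (-0.1936, 0.1936, 1.33192)–(0, 0.1936, 1.37823)  len=0.1991
  (v8,v0,v10) [+--] → (-0.1936, 0.1936, -1.33192)–(-1.21019, 0.1936, -0.745)  len=1.1739
  (v8,v10,v9) [+-+] → (-1.21019, 0.1936, -0.745)–(-1.21019, 0.1936, -0.42884)  len=0.3162
  (v9,v10,v11) [+--] → (-1.21019, 0.1936, -0.42884)–(-1.21019, 0.1936, 0.745)  len=1.1738
  (v9,v11,v3) [+--] → (-1.21019, 0.1936, 0.745)–(-0.1936, 0.1936, 1.33192)  len=1.1739

Chained into 1 loop(s):
  loop 1: 12 segments, perimeter = 8.4717
Total perimeter = 8.472

loops=1 perimeter=8.472


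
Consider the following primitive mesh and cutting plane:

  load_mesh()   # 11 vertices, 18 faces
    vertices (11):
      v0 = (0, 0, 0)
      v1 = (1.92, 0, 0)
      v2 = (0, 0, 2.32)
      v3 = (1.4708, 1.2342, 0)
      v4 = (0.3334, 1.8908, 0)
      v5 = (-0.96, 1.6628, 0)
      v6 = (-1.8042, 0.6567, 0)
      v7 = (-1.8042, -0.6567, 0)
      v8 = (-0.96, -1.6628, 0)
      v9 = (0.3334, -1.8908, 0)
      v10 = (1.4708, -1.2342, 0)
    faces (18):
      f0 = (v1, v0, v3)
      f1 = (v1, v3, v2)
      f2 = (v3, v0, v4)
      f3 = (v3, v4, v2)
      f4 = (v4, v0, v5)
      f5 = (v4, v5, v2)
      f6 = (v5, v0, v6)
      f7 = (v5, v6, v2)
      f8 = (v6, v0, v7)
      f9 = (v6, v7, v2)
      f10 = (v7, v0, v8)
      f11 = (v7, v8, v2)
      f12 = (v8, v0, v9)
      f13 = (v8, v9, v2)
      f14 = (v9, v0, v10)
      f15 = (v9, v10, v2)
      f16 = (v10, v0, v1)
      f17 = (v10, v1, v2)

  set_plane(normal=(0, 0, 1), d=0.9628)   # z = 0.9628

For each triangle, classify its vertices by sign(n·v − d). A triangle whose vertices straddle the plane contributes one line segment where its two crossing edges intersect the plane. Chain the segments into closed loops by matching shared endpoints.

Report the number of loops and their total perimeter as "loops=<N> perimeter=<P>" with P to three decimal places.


loops=1 perimeter=6.915

Straddling triangles (9 of 18):
  (v1,v3,v2) [--+] → (0.860418, 0.722007, 0.9628)–(1.1232, 0, 0.9628)  len=0.7683
  (v3,v4,v2) [--+] → (0.195039, 1.10612, 0.9628)–(0.860418, 0.722007, 0.9628)  len=0.7683
  (v4,v5,v2) [--+] → (-0.5616, 0.972738, 0.9628)–(0.195039, 1.10612, 0.9628)  len=0.7683
  (v5,v6,v2) [--+] → (-1.05546, 0.384169, 0.9628)–(-0.5616, 0.972738, 0.9628)  len=0.7683
  (v6,v7,v2) [--+] → (-1.05546, -0.384169, 0.9628)–(-1.05546, 0.384169, 0.9628)  len=0.7683
  (v7,v8,v2) [--+] → (-0.5616, -0.972738, 0.9628)–(-1.05546, -0.384169, 0.9628)  len=0.7683
  (v8,v9,v2) [--+] → (0.195039, -1.10612, 0.9628)–(-0.5616, -0.972738, 0.9628)  len=0.7683
  (v9,v10,v2) [--+] → (0.860418, -0.722007, 0.9628)–(0.195039, -1.10612, 0.9628)  len=0.7683
  (v10,v1,v2) [--+] → (1.1232, 0, 0.9628)–(0.860418, -0.722007, 0.9628)  len=0.7683

Chained into 1 loop(s):
  loop 1: 9 segments, perimeter = 6.9148
Total perimeter = 6.915


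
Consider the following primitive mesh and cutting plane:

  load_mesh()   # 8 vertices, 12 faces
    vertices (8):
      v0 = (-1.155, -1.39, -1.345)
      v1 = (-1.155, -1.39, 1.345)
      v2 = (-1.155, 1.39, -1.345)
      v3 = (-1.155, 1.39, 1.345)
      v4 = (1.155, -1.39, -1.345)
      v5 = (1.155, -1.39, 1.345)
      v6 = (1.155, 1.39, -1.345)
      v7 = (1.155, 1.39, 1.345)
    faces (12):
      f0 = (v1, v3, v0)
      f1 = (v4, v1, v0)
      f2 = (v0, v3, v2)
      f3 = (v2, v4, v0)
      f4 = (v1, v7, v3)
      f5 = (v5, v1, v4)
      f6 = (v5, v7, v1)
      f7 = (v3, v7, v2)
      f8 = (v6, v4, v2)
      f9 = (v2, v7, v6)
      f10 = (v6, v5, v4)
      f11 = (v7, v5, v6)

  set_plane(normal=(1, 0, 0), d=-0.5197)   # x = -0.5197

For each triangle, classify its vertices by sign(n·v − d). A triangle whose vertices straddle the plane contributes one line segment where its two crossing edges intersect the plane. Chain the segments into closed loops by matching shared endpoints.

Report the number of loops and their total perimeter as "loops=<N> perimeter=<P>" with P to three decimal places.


Straddling triangles (8 of 12):
  (v4,v1,v0) [+--] → (-0.5197, -1.39, 0.605192)–(-0.5197, -1.39, -1.345)  len=1.9502
  (v2,v4,v0) [-+-] → (-0.5197, 0.62544, -1.345)–(-0.5197, -1.39, -1.345)  len=2.0154
  (v1,v7,v3) [-+-] → (-0.5197, -0.62544, 1.345)–(-0.5197, 1.39, 1.345)  len=2.0154
  (v5,v1,v4) [+-+] → (-0.5197, -1.39, 1.345)–(-0.5197, -1.39, 0.605192)  len=0.7398
  (v5,v7,v1) [++-] → (-0.5197, -0.62544, 1.345)–(-0.5197, -1.39, 1.345)  len=0.7646
  (v3,v7,v2) [-+-] → (-0.5197, 1.39, 1.345)–(-0.5197, 1.39, -0.605192)  len=1.9502
  (v6,v4,v2) [++-] → (-0.5197, 0.62544, -1.345)–(-0.5197, 1.39, -1.345)  len=0.7646
  (v2,v7,v6) [-++] → (-0.5197, 1.39, -0.605192)–(-0.5197, 1.39, -1.345)  len=0.7398

Chained into 1 loop(s):
  loop 1: 8 segments, perimeter = 10.9400
Total perimeter = 10.940

loops=1 perimeter=10.940


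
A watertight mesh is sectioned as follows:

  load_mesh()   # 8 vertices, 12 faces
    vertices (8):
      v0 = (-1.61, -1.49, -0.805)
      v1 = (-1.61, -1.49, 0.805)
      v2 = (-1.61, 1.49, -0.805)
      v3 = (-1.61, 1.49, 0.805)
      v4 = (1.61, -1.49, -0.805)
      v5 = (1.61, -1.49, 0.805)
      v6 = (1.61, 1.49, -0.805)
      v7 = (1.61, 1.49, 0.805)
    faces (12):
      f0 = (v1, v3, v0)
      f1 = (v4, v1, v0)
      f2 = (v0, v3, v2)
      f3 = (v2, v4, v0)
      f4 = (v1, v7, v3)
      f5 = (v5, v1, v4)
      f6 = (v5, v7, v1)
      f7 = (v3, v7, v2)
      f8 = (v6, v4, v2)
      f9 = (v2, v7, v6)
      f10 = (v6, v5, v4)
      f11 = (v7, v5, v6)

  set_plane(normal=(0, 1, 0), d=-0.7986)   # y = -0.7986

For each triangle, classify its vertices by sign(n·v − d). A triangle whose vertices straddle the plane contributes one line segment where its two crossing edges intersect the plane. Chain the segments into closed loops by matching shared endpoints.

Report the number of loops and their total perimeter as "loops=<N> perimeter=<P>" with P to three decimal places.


loops=1 perimeter=9.660

Straddling triangles (8 of 12):
  (v1,v3,v0) [-+-] → (-1.61, -0.7986, 0.805)–(-1.61, -0.7986, -0.431458)  len=1.2365
  (v0,v3,v2) [-++] → (-1.61, -0.7986, -0.431458)–(-1.61, -0.7986, -0.805)  len=0.3735
  (v2,v4,v0) [+--] → (0.862917, -0.7986, -0.805)–(-1.61, -0.7986, -0.805)  len=2.4729
  (v1,v7,v3) [-++] → (-0.862917, -0.7986, 0.805)–(-1.61, -0.7986, 0.805)  len=0.7471
  (v5,v7,v1) [-+-] → (1.61, -0.7986, 0.805)–(-0.862917, -0.7986, 0.805)  len=2.4729
  (v6,v4,v2) [+-+] → (1.61, -0.7986, -0.805)–(0.862917, -0.7986, -0.805)  len=0.7471
  (v6,v5,v4) [+--] → (1.61, -0.7986, 0.431458)–(1.61, -0.7986, -0.805)  len=1.2365
  (v7,v5,v6) [+-+] → (1.61, -0.7986, 0.805)–(1.61, -0.7986, 0.431458)  len=0.3735

Chained into 1 loop(s):
  loop 1: 8 segments, perimeter = 9.6600
Total perimeter = 9.660


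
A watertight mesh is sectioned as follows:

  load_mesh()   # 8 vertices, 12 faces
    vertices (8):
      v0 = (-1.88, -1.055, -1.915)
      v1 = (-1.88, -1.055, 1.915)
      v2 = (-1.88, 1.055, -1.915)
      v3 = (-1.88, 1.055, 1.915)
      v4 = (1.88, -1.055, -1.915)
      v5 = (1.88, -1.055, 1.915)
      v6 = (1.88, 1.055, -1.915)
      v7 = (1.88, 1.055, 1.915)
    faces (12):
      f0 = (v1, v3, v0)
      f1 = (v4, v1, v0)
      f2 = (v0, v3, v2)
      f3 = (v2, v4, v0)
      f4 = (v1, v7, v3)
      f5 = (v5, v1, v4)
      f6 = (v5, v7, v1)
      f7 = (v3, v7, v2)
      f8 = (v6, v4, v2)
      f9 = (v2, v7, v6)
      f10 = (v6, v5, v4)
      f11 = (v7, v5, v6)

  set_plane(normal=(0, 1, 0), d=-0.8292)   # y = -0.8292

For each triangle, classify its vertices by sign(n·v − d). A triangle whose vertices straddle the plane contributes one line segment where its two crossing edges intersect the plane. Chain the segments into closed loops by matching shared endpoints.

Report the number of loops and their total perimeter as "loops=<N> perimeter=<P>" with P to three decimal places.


loops=1 perimeter=15.180

Straddling triangles (8 of 12):
  (v1,v3,v0) [-+-] → (-1.88, -0.8292, 1.915)–(-1.88, -0.8292, -1.50514)  len=3.4201
  (v0,v3,v2) [-++] → (-1.88, -0.8292, -1.50514)–(-1.88, -0.8292, -1.915)  len=0.4099
  (v2,v4,v0) [+--] → (1.47763, -0.8292, -1.915)–(-1.88, -0.8292, -1.915)  len=3.3576
  (v1,v7,v3) [-++] → (-1.47763, -0.8292, 1.915)–(-1.88, -0.8292, 1.915)  len=0.4024
  (v5,v7,v1) [-+-] → (1.88, -0.8292, 1.915)–(-1.47763, -0.8292, 1.915)  len=3.3576
  (v6,v4,v2) [+-+] → (1.88, -0.8292, -1.915)–(1.47763, -0.8292, -1.915)  len=0.4024
  (v6,v5,v4) [+--] → (1.88, -0.8292, 1.50514)–(1.88, -0.8292, -1.915)  len=3.4201
  (v7,v5,v6) [+-+] → (1.88, -0.8292, 1.915)–(1.88, -0.8292, 1.50514)  len=0.4099

Chained into 1 loop(s):
  loop 1: 8 segments, perimeter = 15.1800
Total perimeter = 15.180


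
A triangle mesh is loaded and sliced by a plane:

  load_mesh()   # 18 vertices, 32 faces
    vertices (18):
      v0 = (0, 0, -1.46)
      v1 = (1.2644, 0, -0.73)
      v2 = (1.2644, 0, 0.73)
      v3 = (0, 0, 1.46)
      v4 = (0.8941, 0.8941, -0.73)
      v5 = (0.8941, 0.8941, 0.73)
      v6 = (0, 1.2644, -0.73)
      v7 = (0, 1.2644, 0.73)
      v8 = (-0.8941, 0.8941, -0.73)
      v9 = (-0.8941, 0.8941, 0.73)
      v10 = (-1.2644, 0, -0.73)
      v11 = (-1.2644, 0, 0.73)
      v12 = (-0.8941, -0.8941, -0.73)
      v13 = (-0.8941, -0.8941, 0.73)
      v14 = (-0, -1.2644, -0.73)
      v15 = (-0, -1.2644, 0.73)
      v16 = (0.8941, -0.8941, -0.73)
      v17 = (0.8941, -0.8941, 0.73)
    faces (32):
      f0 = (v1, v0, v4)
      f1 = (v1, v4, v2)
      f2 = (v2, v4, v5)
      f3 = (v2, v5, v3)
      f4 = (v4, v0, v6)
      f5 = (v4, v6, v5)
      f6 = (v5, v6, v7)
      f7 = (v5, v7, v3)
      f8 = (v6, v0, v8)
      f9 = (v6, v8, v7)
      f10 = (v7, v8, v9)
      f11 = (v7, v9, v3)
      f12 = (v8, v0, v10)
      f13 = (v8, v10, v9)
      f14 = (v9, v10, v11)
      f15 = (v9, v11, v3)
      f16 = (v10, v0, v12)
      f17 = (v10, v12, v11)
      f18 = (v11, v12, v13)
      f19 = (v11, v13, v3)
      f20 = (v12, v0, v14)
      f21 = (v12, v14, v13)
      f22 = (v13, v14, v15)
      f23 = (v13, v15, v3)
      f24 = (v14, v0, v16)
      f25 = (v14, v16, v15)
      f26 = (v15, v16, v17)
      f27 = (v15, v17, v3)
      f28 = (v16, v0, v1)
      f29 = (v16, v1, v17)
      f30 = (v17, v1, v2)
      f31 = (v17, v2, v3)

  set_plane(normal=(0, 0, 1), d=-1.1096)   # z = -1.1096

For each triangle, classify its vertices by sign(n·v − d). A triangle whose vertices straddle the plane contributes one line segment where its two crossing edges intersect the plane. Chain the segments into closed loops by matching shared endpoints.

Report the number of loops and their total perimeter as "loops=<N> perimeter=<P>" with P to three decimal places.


loops=1 perimeter=3.716

Straddling triangles (8 of 32):
  (v1,v0,v4) [+-+] → (0.606912, 0, -1.1096)–(0.429168, 0.429168, -1.1096)  len=0.4645
  (v4,v0,v6) [+-+] → (0.429168, 0.429168, -1.1096)–(0, 0.606912, -1.1096)  len=0.4645
  (v6,v0,v8) [+-+] → (0, 0.606912, -1.1096)–(-0.429168, 0.429168, -1.1096)  len=0.4645
  (v8,v0,v10) [+-+] → (-0.429168, 0.429168, -1.1096)–(-0.606912, 0, -1.1096)  len=0.4645
  (v10,v0,v12) [+-+] → (-0.606912, 0, -1.1096)–(-0.429168, -0.429168, -1.1096)  len=0.4645
  (v12,v0,v14) [+-+] → (-0.429168, -0.429168, -1.1096)–(0, -0.606912, -1.1096)  len=0.4645
  (v14,v0,v16) [+-+] → (0, -0.606912, -1.1096)–(0.429168, -0.429168, -1.1096)  len=0.4645
  (v16,v0,v1) [+-+] → (0.429168, -0.429168, -1.1096)–(0.606912, 0, -1.1096)  len=0.4645

Chained into 1 loop(s):
  loop 1: 8 segments, perimeter = 3.7162
Total perimeter = 3.716


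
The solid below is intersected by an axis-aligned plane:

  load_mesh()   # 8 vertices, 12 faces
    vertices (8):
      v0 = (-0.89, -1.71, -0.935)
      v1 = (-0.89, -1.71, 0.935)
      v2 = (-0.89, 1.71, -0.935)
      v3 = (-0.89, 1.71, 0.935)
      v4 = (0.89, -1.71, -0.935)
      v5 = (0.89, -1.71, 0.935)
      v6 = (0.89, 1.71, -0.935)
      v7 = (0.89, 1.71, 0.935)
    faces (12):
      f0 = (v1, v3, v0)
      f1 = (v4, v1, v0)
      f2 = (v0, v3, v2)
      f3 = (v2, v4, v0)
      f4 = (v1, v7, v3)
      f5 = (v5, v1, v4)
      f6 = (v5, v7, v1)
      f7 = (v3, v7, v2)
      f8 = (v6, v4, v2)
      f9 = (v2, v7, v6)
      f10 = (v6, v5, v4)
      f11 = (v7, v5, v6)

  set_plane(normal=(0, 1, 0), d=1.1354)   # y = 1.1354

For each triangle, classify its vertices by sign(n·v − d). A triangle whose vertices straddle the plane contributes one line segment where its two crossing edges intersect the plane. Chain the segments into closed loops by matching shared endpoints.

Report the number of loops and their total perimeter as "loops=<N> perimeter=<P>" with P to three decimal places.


Straddling triangles (8 of 12):
  (v1,v3,v0) [-+-] → (-0.89, 1.1354, 0.935)–(-0.89, 1.1354, 0.620818)  len=0.3142
  (v0,v3,v2) [-++] → (-0.89, 1.1354, 0.620818)–(-0.89, 1.1354, -0.935)  len=1.5558
  (v2,v4,v0) [+--] → (-0.590939, 1.1354, -0.935)–(-0.89, 1.1354, -0.935)  len=0.2991
  (v1,v7,v3) [-++] → (0.590939, 1.1354, 0.935)–(-0.89, 1.1354, 0.935)  len=1.4809
  (v5,v7,v1) [-+-] → (0.89, 1.1354, 0.935)–(0.590939, 1.1354, 0.935)  len=0.2991
  (v6,v4,v2) [+-+] → (0.89, 1.1354, -0.935)–(-0.590939, 1.1354, -0.935)  len=1.4809
  (v6,v5,v4) [+--] → (0.89, 1.1354, -0.620818)–(0.89, 1.1354, -0.935)  len=0.3142
  (v7,v5,v6) [+-+] → (0.89, 1.1354, 0.935)–(0.89, 1.1354, -0.620818)  len=1.5558

Chained into 1 loop(s):
  loop 1: 8 segments, perimeter = 7.3000
Total perimeter = 7.300

loops=1 perimeter=7.300
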